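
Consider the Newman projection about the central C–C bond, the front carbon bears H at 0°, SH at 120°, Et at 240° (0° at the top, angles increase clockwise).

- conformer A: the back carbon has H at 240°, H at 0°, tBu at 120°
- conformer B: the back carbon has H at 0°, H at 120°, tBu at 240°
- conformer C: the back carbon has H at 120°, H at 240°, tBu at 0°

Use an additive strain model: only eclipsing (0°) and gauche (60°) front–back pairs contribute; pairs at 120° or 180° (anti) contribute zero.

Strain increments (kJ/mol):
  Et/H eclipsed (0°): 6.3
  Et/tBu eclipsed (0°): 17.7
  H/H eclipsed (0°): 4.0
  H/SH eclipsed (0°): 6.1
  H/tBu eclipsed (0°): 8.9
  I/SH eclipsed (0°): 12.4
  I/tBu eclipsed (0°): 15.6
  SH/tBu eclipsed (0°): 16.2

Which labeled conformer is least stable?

A (eclipsed): H(0°)/H(0°) eclipsed 4.0; SH(120°)/tBu(120°) eclipsed 16.2; Et(240°)/H(240°) eclipsed 6.3 → 26.5 kJ/mol.
B (eclipsed): H(0°)/H(0°) eclipsed 4.0; SH(120°)/H(120°) eclipsed 6.1; Et(240°)/tBu(240°) eclipsed 17.7 → 27.8 kJ/mol.
C (eclipsed): H(0°)/tBu(0°) eclipsed 8.9; SH(120°)/H(120°) eclipsed 6.1; Et(240°)/H(240°) eclipsed 6.3 → 21.3 kJ/mol.
B has the highest total (27.8 kJ/mol).

B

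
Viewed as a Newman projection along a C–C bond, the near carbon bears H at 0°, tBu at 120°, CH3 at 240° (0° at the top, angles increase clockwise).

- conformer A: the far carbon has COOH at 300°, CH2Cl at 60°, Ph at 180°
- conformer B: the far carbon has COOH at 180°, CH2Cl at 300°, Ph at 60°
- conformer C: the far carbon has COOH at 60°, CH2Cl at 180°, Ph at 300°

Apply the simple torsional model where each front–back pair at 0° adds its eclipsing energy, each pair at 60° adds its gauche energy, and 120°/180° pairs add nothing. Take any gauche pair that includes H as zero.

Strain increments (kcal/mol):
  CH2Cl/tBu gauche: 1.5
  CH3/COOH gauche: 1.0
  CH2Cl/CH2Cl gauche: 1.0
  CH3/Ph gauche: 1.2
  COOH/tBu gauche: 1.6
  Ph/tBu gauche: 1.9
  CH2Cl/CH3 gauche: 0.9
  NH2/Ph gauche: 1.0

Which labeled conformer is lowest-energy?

C

A (staggered): tBu(120°)/CH2Cl(60°) gauche 1.5; tBu(120°)/Ph(180°) gauche 1.9; CH3(240°)/COOH(300°) gauche 1.0; CH3(240°)/Ph(180°) gauche 1.2 → 5.6 kcal/mol.
B (staggered): tBu(120°)/COOH(180°) gauche 1.6; tBu(120°)/Ph(60°) gauche 1.9; CH3(240°)/COOH(180°) gauche 1.0; CH3(240°)/CH2Cl(300°) gauche 0.9 → 5.4 kcal/mol.
C (staggered): tBu(120°)/COOH(60°) gauche 1.6; tBu(120°)/CH2Cl(180°) gauche 1.5; CH3(240°)/CH2Cl(180°) gauche 0.9; CH3(240°)/Ph(300°) gauche 1.2 → 5.2 kcal/mol.
C has the lowest total (5.2 kcal/mol).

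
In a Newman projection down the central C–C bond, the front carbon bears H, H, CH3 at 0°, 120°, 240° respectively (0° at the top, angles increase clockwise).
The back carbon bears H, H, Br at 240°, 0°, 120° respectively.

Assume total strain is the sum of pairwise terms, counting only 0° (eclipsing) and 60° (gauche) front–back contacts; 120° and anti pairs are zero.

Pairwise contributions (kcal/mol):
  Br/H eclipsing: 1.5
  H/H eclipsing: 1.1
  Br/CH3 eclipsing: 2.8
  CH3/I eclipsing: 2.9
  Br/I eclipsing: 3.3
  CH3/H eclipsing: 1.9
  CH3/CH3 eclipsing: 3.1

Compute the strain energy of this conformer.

4.5 kcal/mol

This conformer (eclipsed): H(0°)/H(0°) eclipsed 1.1; H(120°)/Br(120°) eclipsed 1.5; CH3(240°)/H(240°) eclipsed 1.9 → 4.5 kcal/mol.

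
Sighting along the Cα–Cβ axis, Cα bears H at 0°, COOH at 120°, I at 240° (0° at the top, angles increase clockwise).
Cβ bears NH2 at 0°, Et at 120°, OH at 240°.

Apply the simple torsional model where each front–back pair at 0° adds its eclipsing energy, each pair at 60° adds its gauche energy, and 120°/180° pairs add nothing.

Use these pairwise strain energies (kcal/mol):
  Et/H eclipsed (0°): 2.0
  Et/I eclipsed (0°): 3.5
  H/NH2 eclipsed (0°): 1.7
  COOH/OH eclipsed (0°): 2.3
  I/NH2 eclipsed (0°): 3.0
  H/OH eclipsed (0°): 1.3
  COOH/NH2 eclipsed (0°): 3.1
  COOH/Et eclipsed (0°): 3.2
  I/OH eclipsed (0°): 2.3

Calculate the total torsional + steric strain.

7.2 kcal/mol

This conformer (eclipsed): H–NH2 eclipsed, COOH–Et eclipsed, I–OH eclipsed; 1.7 + 3.2 + 2.3 = 7.2 kcal/mol.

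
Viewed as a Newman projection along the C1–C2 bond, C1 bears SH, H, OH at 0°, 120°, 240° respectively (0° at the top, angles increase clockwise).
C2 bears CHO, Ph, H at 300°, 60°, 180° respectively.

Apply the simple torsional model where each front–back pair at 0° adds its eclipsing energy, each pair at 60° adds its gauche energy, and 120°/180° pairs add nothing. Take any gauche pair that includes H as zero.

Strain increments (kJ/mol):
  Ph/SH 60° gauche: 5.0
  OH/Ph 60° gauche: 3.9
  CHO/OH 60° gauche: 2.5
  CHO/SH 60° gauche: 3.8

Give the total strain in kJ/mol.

11.3 kJ/mol

This conformer (staggered): SH(0°)/CHO(300°) gauche 3.8; SH(0°)/Ph(60°) gauche 5.0; OH(240°)/CHO(300°) gauche 2.5 → 11.3 kJ/mol.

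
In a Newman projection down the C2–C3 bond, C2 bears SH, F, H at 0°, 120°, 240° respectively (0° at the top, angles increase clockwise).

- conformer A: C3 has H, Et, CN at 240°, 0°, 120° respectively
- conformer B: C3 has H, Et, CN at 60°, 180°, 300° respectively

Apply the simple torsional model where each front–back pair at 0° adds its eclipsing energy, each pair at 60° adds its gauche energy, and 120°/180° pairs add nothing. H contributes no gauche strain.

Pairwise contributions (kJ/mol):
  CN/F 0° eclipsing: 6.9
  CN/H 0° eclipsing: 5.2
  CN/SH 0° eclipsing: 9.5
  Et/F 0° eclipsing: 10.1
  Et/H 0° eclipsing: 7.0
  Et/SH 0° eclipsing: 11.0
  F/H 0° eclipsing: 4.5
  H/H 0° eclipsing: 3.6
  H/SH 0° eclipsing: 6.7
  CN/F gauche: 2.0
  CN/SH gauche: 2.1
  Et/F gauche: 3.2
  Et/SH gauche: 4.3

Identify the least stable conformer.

A

A (eclipsed): SH–Et eclipsed, F–CN eclipsed, H–H eclipsed; 11.0 + 6.9 + 3.6 = 21.5 kJ/mol.
B (staggered): SH–CN gauche, F–Et gauche; 2.1 + 3.2 = 5.3 kJ/mol.
A has the highest total (21.5 kJ/mol).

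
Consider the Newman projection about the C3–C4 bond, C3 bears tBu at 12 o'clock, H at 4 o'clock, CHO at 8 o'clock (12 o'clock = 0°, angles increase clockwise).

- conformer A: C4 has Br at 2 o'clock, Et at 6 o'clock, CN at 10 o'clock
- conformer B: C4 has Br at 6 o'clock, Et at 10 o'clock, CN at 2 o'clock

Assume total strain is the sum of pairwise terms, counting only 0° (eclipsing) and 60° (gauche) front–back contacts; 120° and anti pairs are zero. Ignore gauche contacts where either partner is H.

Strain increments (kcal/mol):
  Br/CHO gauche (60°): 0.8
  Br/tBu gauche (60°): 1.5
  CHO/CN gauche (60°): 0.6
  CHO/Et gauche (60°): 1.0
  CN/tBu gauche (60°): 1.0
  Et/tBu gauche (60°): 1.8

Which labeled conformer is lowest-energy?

A

A (staggered): tBu(0°)/Br(60°) gauche 1.5; tBu(0°)/CN(300°) gauche 1.0; CHO(240°)/Et(180°) gauche 1.0; CHO(240°)/CN(300°) gauche 0.6 → 4.1 kcal/mol.
B (staggered): tBu(0°)/Et(300°) gauche 1.8; tBu(0°)/CN(60°) gauche 1.0; CHO(240°)/Br(180°) gauche 0.8; CHO(240°)/Et(300°) gauche 1.0 → 4.6 kcal/mol.
A has the lowest total (4.1 kcal/mol).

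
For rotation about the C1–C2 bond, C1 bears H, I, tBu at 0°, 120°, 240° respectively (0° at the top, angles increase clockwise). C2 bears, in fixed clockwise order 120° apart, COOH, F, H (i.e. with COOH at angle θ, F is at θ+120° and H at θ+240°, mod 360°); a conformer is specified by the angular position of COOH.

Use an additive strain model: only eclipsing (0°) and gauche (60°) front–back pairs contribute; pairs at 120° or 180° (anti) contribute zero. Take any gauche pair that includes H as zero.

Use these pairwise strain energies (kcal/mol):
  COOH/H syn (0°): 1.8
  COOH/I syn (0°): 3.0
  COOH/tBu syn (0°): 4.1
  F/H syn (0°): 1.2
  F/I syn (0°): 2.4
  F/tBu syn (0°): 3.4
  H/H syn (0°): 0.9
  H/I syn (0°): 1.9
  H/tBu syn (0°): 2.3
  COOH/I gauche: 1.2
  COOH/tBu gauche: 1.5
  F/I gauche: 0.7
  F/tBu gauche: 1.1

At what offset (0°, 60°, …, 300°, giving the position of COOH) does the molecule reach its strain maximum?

120°

COOH at 0° is eclipsed. H at 0° is eclipsed with COOH at 0° (1.8); I at 120° is eclipsed with F at 120° (2.4); tBu at 240° is eclipsed with H at 240° (2.3). Total 6.5 kcal/mol.
COOH at 60° is staggered. I at 120° is gauche with COOH at 60° (1.2); I at 120° is gauche with F at 180° (0.7); tBu at 240° is gauche with F at 180° (1.1). Total 3.0 kcal/mol.
COOH at 120° is eclipsed. H at 0° is eclipsed with H at 0° (0.9); I at 120° is eclipsed with COOH at 120° (3.0); tBu at 240° is eclipsed with F at 240° (3.4). Total 7.3 kcal/mol.
COOH at 180° is staggered. I at 120° is gauche with COOH at 180° (1.2); tBu at 240° is gauche with COOH at 180° (1.5); tBu at 240° is gauche with F at 300° (1.1). Total 3.8 kcal/mol.
COOH at 240° is eclipsed. H at 0° is eclipsed with F at 0° (1.2); I at 120° is eclipsed with H at 120° (1.9); tBu at 240° is eclipsed with COOH at 240° (4.1). Total 7.2 kcal/mol.
COOH at 300° is staggered. I at 120° is gauche with F at 60° (0.7); tBu at 240° is gauche with COOH at 300° (1.5). Total 2.2 kcal/mol.
The maximum (7.3 kcal/mol) occurs with COOH at 120°.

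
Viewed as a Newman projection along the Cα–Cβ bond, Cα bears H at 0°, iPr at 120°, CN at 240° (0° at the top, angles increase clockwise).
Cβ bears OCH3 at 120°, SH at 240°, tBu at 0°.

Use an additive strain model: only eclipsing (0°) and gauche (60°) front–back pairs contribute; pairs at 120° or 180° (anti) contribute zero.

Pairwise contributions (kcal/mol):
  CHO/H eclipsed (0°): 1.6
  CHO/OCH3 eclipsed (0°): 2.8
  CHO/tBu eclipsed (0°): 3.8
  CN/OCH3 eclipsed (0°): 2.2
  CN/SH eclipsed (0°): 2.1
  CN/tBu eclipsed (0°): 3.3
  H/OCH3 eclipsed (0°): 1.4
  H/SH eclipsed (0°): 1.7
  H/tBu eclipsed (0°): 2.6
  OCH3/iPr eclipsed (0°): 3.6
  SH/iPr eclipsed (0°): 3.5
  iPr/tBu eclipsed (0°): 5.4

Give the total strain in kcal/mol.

8.3 kcal/mol

This conformer (eclipsed): H(0°)/tBu(0°) eclipsed 2.6; iPr(120°)/OCH3(120°) eclipsed 3.6; CN(240°)/SH(240°) eclipsed 2.1 → 8.3 kcal/mol.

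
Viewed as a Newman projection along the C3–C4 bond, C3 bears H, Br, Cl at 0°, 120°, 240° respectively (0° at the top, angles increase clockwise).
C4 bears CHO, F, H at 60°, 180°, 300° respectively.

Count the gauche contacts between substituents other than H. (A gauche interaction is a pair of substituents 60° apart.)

Non-H gauche pairs: Br(120°)/CHO(60°); Br(120°)/F(180°); Cl(240°)/F(180°) — 3 interactions.

3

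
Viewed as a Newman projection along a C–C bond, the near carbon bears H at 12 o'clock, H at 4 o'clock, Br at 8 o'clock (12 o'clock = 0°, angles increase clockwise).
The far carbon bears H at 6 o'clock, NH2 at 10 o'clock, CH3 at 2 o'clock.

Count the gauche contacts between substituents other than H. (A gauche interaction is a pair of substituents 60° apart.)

Non-H gauche pairs: Br(240°)/NH2(300°) — 1 interaction.

1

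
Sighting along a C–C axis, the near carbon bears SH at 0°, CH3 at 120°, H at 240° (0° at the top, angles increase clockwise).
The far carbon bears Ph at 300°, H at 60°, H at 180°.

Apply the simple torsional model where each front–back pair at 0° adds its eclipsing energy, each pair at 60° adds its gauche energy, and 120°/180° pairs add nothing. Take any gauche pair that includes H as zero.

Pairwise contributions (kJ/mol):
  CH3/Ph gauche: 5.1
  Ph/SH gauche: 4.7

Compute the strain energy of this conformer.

This conformer is staggered. SH at 0° is gauche with Ph at 300° (4.7). Total 4.7 kJ/mol.

4.7 kJ/mol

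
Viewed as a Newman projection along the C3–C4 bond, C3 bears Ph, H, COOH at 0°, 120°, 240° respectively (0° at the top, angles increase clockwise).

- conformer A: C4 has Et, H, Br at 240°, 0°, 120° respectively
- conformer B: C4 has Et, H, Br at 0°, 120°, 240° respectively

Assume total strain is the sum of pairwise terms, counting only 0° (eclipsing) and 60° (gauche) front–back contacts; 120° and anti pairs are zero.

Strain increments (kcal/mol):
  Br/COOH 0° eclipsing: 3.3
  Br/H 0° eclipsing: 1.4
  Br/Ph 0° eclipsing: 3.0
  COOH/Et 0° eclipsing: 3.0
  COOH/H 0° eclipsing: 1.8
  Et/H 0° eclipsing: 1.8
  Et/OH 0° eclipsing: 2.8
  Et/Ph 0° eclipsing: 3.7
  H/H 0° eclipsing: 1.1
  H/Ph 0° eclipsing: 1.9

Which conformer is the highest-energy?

A (eclipsed): Ph(0°)/H(0°) eclipsed 1.9; H(120°)/Br(120°) eclipsed 1.4; COOH(240°)/Et(240°) eclipsed 3.0 → 6.3 kcal/mol.
B (eclipsed): Ph(0°)/Et(0°) eclipsed 3.7; H(120°)/H(120°) eclipsed 1.1; COOH(240°)/Br(240°) eclipsed 3.3 → 8.1 kcal/mol.
B has the highest total (8.1 kcal/mol).

B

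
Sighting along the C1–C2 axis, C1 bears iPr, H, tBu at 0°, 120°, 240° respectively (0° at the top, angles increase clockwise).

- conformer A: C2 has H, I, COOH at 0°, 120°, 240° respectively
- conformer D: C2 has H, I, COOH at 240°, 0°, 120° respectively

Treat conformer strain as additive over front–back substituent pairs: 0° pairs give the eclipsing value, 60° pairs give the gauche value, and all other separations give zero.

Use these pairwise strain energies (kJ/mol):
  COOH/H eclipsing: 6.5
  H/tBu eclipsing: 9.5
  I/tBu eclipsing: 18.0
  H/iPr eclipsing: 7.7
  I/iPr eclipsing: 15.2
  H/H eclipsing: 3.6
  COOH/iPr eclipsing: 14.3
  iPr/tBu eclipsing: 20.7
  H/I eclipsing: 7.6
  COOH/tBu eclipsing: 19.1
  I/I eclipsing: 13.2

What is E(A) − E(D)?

+3.2 kJ/mol

A (eclipsed): iPr–H eclipsed, H–I eclipsed, tBu–COOH eclipsed; 7.7 + 7.6 + 19.1 = 34.4 kJ/mol.
D (eclipsed): iPr–I eclipsed, H–COOH eclipsed, tBu–H eclipsed; 15.2 + 6.5 + 9.5 = 31.2 kJ/mol.
E(A) − E(D) = 34.4 − 31.2 = +3.2 kJ/mol.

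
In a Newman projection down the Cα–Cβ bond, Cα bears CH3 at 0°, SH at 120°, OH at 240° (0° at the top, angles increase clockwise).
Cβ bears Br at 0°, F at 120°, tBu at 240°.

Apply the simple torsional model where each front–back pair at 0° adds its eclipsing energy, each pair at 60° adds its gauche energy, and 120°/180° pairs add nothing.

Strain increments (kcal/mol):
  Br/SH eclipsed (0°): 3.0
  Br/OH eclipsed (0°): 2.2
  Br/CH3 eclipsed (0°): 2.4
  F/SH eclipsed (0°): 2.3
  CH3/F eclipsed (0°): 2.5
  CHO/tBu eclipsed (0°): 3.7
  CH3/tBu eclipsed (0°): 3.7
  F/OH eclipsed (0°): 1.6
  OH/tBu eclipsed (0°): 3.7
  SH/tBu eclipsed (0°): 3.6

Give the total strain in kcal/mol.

8.4 kcal/mol

This conformer (eclipsed): CH3(0°)/Br(0°) eclipsed 2.4; SH(120°)/F(120°) eclipsed 2.3; OH(240°)/tBu(240°) eclipsed 3.7 → 8.4 kcal/mol.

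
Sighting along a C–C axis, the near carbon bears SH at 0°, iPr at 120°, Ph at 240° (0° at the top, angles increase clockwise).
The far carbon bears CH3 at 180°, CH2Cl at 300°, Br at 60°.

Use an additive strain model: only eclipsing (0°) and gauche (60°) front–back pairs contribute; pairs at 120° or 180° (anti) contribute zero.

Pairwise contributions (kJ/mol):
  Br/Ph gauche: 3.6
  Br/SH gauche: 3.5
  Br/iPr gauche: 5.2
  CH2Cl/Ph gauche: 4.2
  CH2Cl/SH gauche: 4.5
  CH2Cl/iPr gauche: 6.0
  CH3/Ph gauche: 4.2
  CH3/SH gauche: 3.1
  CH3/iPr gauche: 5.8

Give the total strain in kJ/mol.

This conformer (staggered): SH(0°)/CH2Cl(300°) gauche 4.5; SH(0°)/Br(60°) gauche 3.5; iPr(120°)/CH3(180°) gauche 5.8; iPr(120°)/Br(60°) gauche 5.2; Ph(240°)/CH3(180°) gauche 4.2; Ph(240°)/CH2Cl(300°) gauche 4.2 → 27.4 kJ/mol.

27.4 kJ/mol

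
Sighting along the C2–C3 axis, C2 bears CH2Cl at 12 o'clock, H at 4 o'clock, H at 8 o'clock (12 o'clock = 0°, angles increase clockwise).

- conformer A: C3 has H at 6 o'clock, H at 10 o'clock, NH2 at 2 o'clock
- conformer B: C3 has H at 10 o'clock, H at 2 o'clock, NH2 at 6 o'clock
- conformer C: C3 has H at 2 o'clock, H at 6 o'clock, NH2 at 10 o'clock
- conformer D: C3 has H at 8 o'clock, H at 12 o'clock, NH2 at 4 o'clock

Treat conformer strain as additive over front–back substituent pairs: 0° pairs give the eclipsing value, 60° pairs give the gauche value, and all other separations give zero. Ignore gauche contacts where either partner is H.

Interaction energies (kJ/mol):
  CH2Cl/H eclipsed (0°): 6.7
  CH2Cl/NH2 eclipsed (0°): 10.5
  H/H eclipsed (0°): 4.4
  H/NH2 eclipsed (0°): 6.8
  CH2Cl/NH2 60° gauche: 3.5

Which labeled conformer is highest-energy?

D

A (staggered): CH2Cl–NH2 gauche; 3.5 = 3.5 kJ/mol.
B (staggered): no non-H gauche contacts → 0.0 kJ/mol.
C (staggered): CH2Cl–NH2 gauche; 3.5 = 3.5 kJ/mol.
D (eclipsed): CH2Cl–H eclipsed, H–NH2 eclipsed, H–H eclipsed; 6.7 + 6.8 + 4.4 = 17.9 kJ/mol.
D has the highest total (17.9 kJ/mol).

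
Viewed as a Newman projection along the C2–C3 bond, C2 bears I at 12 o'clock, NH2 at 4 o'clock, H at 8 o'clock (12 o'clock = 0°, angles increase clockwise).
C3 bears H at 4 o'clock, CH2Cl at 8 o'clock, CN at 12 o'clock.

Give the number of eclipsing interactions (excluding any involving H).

1

Non-H eclipsing pairs: I(0°)/CN(0°) — 1 interaction.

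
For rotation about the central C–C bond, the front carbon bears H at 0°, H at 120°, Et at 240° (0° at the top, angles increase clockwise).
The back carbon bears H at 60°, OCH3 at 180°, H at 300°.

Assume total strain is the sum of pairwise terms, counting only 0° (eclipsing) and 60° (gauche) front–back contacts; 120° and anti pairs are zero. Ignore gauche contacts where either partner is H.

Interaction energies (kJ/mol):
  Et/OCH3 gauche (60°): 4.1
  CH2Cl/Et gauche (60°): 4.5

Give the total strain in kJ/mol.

4.1 kJ/mol

This conformer (staggered): Et(240°)/OCH3(180°) gauche 4.1 → 4.1 kJ/mol.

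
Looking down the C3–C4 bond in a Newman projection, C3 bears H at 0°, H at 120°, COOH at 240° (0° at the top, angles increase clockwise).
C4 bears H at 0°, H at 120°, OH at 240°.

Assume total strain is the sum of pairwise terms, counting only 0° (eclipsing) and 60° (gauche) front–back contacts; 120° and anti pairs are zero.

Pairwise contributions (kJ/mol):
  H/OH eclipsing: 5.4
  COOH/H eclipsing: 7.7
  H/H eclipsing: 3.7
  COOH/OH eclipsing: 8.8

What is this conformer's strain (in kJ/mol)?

This conformer (eclipsed): H(0°)/H(0°) eclipsed 3.7; H(120°)/H(120°) eclipsed 3.7; COOH(240°)/OH(240°) eclipsed 8.8 → 16.2 kJ/mol.

16.2 kJ/mol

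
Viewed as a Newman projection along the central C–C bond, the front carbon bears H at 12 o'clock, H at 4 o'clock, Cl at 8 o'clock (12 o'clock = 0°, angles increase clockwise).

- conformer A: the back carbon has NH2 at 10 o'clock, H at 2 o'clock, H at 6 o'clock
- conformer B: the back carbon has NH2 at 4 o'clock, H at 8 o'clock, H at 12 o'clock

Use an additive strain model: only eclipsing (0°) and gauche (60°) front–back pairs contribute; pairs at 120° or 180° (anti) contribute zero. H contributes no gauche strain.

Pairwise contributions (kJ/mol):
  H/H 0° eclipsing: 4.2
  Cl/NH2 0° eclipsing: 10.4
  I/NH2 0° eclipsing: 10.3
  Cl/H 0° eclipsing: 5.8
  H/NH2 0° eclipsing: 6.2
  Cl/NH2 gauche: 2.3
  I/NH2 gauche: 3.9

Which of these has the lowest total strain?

A is staggered. Cl at 240° is gauche with NH2 at 300° (2.3). Total 2.3 kJ/mol.
B is eclipsed. H at 0° is eclipsed with H at 0° (4.2); H at 120° is eclipsed with NH2 at 120° (6.2); Cl at 240° is eclipsed with H at 240° (5.8). Total 16.2 kJ/mol.
A has the lowest total (2.3 kJ/mol).

A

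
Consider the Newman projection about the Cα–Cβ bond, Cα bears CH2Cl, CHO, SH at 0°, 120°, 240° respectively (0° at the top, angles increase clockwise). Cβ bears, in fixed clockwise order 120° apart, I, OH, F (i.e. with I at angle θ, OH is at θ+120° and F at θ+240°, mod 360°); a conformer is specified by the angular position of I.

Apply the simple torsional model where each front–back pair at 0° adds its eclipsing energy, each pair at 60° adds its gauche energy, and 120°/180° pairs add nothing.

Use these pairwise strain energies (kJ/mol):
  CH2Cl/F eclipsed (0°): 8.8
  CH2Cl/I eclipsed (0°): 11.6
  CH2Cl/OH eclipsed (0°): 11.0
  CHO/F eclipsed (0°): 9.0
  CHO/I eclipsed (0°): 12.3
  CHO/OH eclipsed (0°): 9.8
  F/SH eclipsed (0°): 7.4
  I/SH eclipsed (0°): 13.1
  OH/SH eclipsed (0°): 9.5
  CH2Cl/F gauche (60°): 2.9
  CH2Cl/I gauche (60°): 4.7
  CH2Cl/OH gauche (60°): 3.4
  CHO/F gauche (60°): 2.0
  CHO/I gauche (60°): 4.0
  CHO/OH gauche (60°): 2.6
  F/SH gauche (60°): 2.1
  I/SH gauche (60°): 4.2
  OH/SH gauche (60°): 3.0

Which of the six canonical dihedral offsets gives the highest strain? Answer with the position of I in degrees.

I at 0° (eclipsed): CH2Cl(0°)/I(0°) eclipsed 11.6; CHO(120°)/OH(120°) eclipsed 9.8; SH(240°)/F(240°) eclipsed 7.4 → 28.8 kJ/mol.
I at 60° (staggered): CH2Cl(0°)/I(60°) gauche 4.7; CH2Cl(0°)/F(300°) gauche 2.9; CHO(120°)/I(60°) gauche 4.0; CHO(120°)/OH(180°) gauche 2.6; SH(240°)/OH(180°) gauche 3.0; SH(240°)/F(300°) gauche 2.1 → 19.3 kJ/mol.
I at 120° (eclipsed): CH2Cl(0°)/F(0°) eclipsed 8.8; CHO(120°)/I(120°) eclipsed 12.3; SH(240°)/OH(240°) eclipsed 9.5 → 30.6 kJ/mol.
I at 180° (staggered): CH2Cl(0°)/OH(300°) gauche 3.4; CH2Cl(0°)/F(60°) gauche 2.9; CHO(120°)/I(180°) gauche 4.0; CHO(120°)/F(60°) gauche 2.0; SH(240°)/I(180°) gauche 4.2; SH(240°)/OH(300°) gauche 3.0 → 19.5 kJ/mol.
I at 240° (eclipsed): CH2Cl(0°)/OH(0°) eclipsed 11.0; CHO(120°)/F(120°) eclipsed 9.0; SH(240°)/I(240°) eclipsed 13.1 → 33.1 kJ/mol.
I at 300° (staggered): CH2Cl(0°)/I(300°) gauche 4.7; CH2Cl(0°)/OH(60°) gauche 3.4; CHO(120°)/OH(60°) gauche 2.6; CHO(120°)/F(180°) gauche 2.0; SH(240°)/I(300°) gauche 4.2; SH(240°)/F(180°) gauche 2.1 → 19.0 kJ/mol.
The maximum (33.1 kJ/mol) occurs with I at 240°.

240°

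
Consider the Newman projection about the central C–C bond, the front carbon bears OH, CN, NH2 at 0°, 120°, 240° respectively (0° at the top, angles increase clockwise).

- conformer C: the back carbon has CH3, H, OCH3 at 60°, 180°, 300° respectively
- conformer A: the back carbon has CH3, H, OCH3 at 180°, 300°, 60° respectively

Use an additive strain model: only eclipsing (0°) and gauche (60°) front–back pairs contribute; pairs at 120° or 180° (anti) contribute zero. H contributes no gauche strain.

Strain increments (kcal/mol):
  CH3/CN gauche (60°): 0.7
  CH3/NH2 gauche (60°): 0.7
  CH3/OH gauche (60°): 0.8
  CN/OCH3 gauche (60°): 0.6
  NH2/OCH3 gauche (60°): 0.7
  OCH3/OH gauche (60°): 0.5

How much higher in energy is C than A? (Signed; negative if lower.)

+0.2 kcal/mol

C (staggered): OH–CH3 gauche, OH–OCH3 gauche, CN–CH3 gauche, NH2–OCH3 gauche; 0.8 + 0.5 + 0.7 + 0.7 = 2.7 kcal/mol.
A (staggered): OH–OCH3 gauche, CN–CH3 gauche, CN–OCH3 gauche, NH2–CH3 gauche; 0.5 + 0.7 + 0.6 + 0.7 = 2.5 kcal/mol.
E(C) − E(A) = 2.7 − 2.5 = +0.2 kcal/mol.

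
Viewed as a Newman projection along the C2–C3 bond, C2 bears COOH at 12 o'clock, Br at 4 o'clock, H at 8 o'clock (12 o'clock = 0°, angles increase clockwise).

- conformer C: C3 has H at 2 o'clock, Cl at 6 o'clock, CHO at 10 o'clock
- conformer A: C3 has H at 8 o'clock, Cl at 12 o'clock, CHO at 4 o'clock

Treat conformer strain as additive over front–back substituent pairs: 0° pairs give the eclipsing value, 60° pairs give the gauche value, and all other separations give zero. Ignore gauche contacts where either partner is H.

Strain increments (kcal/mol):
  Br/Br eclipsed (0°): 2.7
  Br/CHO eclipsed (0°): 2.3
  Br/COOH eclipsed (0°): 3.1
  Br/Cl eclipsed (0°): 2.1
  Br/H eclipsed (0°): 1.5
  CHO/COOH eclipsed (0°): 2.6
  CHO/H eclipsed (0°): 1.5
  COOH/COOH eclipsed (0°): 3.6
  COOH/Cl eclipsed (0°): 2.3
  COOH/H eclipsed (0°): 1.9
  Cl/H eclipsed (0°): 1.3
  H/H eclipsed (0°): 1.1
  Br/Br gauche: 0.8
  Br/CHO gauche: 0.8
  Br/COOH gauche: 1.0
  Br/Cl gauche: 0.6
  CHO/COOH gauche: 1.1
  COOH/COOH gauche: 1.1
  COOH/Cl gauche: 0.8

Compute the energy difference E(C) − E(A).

-4.0 kcal/mol

C (staggered): COOH(0°)/CHO(300°) gauche 1.1; Br(120°)/Cl(180°) gauche 0.6 → 1.7 kcal/mol.
A (eclipsed): COOH(0°)/Cl(0°) eclipsed 2.3; Br(120°)/CHO(120°) eclipsed 2.3; H(240°)/H(240°) eclipsed 1.1 → 5.7 kcal/mol.
E(C) − E(A) = 1.7 − 5.7 = -4.0 kcal/mol.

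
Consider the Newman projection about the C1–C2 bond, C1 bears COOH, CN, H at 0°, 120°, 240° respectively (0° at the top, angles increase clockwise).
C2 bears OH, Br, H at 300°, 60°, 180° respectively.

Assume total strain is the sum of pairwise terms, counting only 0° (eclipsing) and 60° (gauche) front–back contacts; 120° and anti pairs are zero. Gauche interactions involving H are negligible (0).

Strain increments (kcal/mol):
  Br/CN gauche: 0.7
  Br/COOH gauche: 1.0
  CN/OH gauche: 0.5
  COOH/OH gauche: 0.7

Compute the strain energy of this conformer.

2.4 kcal/mol

This conformer is staggered. COOH at 0° is gauche with OH at 300° (0.7); COOH at 0° is gauche with Br at 60° (1.0); CN at 120° is gauche with Br at 60° (0.7). Total 2.4 kcal/mol.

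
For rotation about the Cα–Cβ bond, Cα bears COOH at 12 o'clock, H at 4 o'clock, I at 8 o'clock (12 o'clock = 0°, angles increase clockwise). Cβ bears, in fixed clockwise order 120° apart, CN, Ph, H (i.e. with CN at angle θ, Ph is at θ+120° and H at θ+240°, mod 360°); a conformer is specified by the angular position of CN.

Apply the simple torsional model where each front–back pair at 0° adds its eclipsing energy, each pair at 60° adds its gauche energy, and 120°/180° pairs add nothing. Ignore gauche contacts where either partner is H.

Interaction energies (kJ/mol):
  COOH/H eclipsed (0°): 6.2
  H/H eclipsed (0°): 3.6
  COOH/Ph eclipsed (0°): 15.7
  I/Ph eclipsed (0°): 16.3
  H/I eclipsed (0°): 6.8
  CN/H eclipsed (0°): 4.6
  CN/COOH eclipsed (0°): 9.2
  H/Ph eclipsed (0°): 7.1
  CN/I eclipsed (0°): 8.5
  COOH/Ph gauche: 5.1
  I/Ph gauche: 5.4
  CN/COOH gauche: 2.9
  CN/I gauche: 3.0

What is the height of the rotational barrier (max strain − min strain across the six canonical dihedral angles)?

CN at 0° is eclipsed. COOH at 0° is eclipsed with CN at 0° (9.2); H at 120° is eclipsed with Ph at 120° (7.1); I at 240° is eclipsed with H at 240° (6.8). Total 23.1 kJ/mol.
CN at 60° is staggered. COOH at 0° is gauche with CN at 60° (2.9); I at 240° is gauche with Ph at 180° (5.4). Total 8.3 kJ/mol.
CN at 120° is eclipsed. COOH at 0° is eclipsed with H at 0° (6.2); H at 120° is eclipsed with CN at 120° (4.6); I at 240° is eclipsed with Ph at 240° (16.3). Total 27.1 kJ/mol.
CN at 180° is staggered. COOH at 0° is gauche with Ph at 300° (5.1); I at 240° is gauche with CN at 180° (3.0); I at 240° is gauche with Ph at 300° (5.4). Total 13.5 kJ/mol.
CN at 240° is eclipsed. COOH at 0° is eclipsed with Ph at 0° (15.7); H at 120° is eclipsed with H at 120° (3.6); I at 240° is eclipsed with CN at 240° (8.5). Total 27.8 kJ/mol.
CN at 300° is staggered. COOH at 0° is gauche with CN at 300° (2.9); COOH at 0° is gauche with Ph at 60° (5.1); I at 240° is gauche with CN at 300° (3.0). Total 11.0 kJ/mol.
Max at 240° (27.8 kJ/mol), min at 60° (8.3 kJ/mol); barrier = 19.5 kJ/mol.

19.5 kJ/mol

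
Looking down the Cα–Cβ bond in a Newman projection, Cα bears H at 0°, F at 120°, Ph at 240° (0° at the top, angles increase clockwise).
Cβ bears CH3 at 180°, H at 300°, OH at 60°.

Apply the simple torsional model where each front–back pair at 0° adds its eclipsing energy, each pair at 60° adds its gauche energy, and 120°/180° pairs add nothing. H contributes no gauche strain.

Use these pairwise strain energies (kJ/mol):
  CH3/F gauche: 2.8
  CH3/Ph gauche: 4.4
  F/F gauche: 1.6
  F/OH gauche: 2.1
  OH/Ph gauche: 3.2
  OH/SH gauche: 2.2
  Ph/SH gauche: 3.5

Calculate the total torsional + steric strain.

This conformer (staggered): F–CH3 gauche, F–OH gauche, Ph–CH3 gauche; 2.8 + 2.1 + 4.4 = 9.3 kJ/mol.

9.3 kJ/mol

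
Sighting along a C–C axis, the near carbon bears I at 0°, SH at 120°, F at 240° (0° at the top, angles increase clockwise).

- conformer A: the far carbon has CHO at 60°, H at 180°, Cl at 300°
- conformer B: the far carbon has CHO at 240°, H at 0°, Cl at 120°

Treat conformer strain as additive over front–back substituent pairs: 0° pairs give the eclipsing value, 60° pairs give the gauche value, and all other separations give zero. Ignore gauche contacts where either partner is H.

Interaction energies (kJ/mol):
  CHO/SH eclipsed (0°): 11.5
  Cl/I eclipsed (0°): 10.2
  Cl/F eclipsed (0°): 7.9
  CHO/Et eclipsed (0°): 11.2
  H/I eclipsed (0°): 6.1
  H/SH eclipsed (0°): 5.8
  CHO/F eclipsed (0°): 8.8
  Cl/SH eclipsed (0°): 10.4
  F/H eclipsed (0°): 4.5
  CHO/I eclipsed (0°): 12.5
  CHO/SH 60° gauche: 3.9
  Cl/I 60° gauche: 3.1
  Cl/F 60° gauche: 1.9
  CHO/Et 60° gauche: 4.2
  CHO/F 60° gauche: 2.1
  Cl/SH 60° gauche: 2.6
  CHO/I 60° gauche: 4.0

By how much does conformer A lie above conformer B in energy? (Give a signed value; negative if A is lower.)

-12.4 kJ/mol

A (staggered): I(0°)/CHO(60°) gauche 4.0; I(0°)/Cl(300°) gauche 3.1; SH(120°)/CHO(60°) gauche 3.9; F(240°)/Cl(300°) gauche 1.9 → 12.9 kJ/mol.
B (eclipsed): I(0°)/H(0°) eclipsed 6.1; SH(120°)/Cl(120°) eclipsed 10.4; F(240°)/CHO(240°) eclipsed 8.8 → 25.3 kJ/mol.
E(A) − E(B) = 12.9 − 25.3 = -12.4 kJ/mol.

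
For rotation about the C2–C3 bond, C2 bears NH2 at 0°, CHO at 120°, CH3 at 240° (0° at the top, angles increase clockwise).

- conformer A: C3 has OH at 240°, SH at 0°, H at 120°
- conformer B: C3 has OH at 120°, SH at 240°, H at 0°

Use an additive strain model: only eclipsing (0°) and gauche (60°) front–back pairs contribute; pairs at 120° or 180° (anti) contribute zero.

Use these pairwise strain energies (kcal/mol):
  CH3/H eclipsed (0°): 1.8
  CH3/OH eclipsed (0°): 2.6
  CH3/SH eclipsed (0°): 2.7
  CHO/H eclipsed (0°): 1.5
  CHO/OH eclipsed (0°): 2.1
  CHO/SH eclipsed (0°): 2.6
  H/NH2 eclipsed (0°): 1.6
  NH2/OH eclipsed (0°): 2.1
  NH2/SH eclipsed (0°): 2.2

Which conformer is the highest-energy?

B

A (eclipsed): NH2(0°)/SH(0°) eclipsed 2.2; CHO(120°)/H(120°) eclipsed 1.5; CH3(240°)/OH(240°) eclipsed 2.6 → 6.3 kcal/mol.
B (eclipsed): NH2(0°)/H(0°) eclipsed 1.6; CHO(120°)/OH(120°) eclipsed 2.1; CH3(240°)/SH(240°) eclipsed 2.7 → 6.4 kcal/mol.
B has the highest total (6.4 kcal/mol).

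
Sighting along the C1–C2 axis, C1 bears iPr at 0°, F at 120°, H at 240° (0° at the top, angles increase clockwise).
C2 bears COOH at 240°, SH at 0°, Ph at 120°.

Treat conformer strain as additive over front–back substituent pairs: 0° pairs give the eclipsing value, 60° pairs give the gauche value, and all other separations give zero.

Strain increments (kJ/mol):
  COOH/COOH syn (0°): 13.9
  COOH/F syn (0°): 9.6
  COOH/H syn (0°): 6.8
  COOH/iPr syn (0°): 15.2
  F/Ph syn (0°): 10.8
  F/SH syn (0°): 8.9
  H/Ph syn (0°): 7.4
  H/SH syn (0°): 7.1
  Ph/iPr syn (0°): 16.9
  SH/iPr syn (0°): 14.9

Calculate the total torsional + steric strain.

32.5 kJ/mol

This conformer (eclipsed): iPr–SH eclipsed, F–Ph eclipsed, H–COOH eclipsed; 14.9 + 10.8 + 6.8 = 32.5 kJ/mol.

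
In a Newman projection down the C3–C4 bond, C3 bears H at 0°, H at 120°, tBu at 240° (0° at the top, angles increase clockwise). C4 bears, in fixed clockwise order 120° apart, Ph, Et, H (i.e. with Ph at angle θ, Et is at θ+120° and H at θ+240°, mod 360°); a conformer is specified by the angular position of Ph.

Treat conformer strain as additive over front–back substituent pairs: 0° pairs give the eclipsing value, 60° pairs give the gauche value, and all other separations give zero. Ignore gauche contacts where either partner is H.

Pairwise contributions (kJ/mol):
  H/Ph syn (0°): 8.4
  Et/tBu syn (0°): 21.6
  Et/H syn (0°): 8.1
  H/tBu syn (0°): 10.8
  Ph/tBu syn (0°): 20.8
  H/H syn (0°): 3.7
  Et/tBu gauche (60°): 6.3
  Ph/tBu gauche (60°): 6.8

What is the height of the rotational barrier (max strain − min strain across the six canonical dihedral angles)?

27.4 kJ/mol

Ph at 0° (eclipsed): H–Ph eclipsed, H–Et eclipsed, tBu–H eclipsed; 8.4 + 8.1 + 10.8 = 27.3 kJ/mol.
Ph at 60° (staggered): tBu–Et gauche; 6.3 = 6.3 kJ/mol.
Ph at 120° (eclipsed): H–H eclipsed, H–Ph eclipsed, tBu–Et eclipsed; 3.7 + 8.4 + 21.6 = 33.7 kJ/mol.
Ph at 180° (staggered): tBu–Ph gauche, tBu–Et gauche; 6.8 + 6.3 = 13.1 kJ/mol.
Ph at 240° (eclipsed): H–Et eclipsed, H–H eclipsed, tBu–Ph eclipsed; 8.1 + 3.7 + 20.8 = 32.6 kJ/mol.
Ph at 300° (staggered): tBu–Ph gauche; 6.8 = 6.8 kJ/mol.
Max at 120° (33.7 kJ/mol), min at 60° (6.3 kJ/mol); barrier = 27.4 kJ/mol.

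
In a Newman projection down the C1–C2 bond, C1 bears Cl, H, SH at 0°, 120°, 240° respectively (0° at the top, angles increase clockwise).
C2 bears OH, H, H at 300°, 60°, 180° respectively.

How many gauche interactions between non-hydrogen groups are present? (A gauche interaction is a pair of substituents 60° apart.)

2

Non-H gauche pairs: Cl(0°)/OH(300°); SH(240°)/OH(300°) — 2 interactions.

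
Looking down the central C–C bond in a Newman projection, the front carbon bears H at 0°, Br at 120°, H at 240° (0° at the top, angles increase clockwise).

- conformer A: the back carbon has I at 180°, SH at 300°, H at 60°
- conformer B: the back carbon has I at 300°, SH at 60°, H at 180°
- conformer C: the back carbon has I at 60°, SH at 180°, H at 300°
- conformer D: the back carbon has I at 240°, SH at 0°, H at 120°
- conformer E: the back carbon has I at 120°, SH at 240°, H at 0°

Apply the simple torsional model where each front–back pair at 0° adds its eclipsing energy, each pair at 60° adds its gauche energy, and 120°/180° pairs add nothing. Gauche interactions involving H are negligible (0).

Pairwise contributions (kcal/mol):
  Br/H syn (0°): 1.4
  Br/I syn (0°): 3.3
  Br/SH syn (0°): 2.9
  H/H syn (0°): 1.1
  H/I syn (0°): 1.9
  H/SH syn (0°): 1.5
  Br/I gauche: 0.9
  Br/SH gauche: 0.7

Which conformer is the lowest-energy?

A (staggered): Br(120°)/I(180°) gauche 0.9 → 0.9 kcal/mol.
B (staggered): Br(120°)/SH(60°) gauche 0.7 → 0.7 kcal/mol.
C (staggered): Br(120°)/I(60°) gauche 0.9; Br(120°)/SH(180°) gauche 0.7 → 1.6 kcal/mol.
D (eclipsed): H(0°)/SH(0°) eclipsed 1.5; Br(120°)/H(120°) eclipsed 1.4; H(240°)/I(240°) eclipsed 1.9 → 4.8 kcal/mol.
E (eclipsed): H(0°)/H(0°) eclipsed 1.1; Br(120°)/I(120°) eclipsed 3.3; H(240°)/SH(240°) eclipsed 1.5 → 5.9 kcal/mol.
B has the lowest total (0.7 kcal/mol).

B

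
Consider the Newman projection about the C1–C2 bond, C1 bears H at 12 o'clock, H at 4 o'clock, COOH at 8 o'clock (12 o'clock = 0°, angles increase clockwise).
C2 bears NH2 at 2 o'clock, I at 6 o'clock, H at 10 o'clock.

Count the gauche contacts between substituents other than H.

1

Non-H gauche pairs: COOH(240°)/I(180°) — 1 interaction.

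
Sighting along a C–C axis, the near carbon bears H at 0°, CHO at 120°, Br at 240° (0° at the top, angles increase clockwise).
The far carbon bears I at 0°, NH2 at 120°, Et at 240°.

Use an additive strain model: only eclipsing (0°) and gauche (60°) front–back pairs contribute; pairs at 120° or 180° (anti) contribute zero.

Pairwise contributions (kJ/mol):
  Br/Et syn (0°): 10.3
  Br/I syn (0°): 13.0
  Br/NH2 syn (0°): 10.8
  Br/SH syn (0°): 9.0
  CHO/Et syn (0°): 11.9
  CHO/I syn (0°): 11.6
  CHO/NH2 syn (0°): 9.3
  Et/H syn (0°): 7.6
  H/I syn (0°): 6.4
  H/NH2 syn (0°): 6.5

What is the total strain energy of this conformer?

26.0 kJ/mol

This conformer is eclipsed. H at 0° is eclipsed with I at 0° (6.4); CHO at 120° is eclipsed with NH2 at 120° (9.3); Br at 240° is eclipsed with Et at 240° (10.3). Total 26.0 kJ/mol.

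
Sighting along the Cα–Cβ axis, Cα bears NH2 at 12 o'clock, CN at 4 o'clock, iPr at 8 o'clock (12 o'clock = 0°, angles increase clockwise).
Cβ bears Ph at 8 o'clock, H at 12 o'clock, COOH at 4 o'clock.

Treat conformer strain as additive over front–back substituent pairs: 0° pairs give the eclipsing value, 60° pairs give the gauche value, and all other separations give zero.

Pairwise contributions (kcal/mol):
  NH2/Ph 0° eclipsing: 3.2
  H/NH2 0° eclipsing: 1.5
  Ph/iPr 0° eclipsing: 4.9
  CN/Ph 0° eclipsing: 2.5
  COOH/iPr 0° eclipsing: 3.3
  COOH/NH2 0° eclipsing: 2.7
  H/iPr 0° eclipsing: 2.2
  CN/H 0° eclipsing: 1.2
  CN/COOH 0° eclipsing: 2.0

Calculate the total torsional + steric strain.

8.4 kcal/mol

This conformer (eclipsed): NH2(0°)/H(0°) eclipsed 1.5; CN(120°)/COOH(120°) eclipsed 2.0; iPr(240°)/Ph(240°) eclipsed 4.9 → 8.4 kcal/mol.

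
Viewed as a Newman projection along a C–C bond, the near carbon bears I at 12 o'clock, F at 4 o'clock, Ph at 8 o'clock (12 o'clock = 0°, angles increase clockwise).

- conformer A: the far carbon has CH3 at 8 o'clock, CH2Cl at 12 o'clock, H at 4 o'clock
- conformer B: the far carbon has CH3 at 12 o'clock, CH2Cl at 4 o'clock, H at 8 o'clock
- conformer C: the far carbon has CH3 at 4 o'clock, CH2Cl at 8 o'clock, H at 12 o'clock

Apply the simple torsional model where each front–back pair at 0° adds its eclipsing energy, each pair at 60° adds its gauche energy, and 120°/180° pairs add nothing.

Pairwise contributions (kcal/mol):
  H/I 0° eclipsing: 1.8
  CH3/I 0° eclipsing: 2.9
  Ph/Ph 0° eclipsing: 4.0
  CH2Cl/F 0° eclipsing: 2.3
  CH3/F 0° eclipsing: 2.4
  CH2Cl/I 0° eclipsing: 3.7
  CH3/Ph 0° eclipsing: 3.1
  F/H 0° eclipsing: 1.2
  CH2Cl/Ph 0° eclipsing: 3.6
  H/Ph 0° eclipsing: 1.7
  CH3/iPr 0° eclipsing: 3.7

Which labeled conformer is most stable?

B

A (eclipsed): I(0°)/CH2Cl(0°) eclipsed 3.7; F(120°)/H(120°) eclipsed 1.2; Ph(240°)/CH3(240°) eclipsed 3.1 → 8.0 kcal/mol.
B (eclipsed): I(0°)/CH3(0°) eclipsed 2.9; F(120°)/CH2Cl(120°) eclipsed 2.3; Ph(240°)/H(240°) eclipsed 1.7 → 6.9 kcal/mol.
C (eclipsed): I(0°)/H(0°) eclipsed 1.8; F(120°)/CH3(120°) eclipsed 2.4; Ph(240°)/CH2Cl(240°) eclipsed 3.6 → 7.8 kcal/mol.
B has the lowest total (6.9 kcal/mol).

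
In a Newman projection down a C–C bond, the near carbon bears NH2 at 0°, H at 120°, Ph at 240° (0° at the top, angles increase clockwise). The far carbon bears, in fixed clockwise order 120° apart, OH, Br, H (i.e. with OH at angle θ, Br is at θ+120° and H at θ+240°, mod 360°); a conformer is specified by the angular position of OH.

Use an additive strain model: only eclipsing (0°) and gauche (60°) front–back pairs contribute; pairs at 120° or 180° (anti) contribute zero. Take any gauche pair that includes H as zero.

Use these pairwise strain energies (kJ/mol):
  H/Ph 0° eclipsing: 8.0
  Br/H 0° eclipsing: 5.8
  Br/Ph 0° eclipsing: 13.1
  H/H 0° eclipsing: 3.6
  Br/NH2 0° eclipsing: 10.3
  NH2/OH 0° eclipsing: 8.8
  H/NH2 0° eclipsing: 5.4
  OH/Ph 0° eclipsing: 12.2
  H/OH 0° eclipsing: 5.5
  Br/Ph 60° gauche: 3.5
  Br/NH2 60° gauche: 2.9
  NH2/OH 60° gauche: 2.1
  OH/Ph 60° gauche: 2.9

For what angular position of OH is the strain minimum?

60°

OH at 0° (eclipsed): NH2(0°)/OH(0°) eclipsed 8.8; H(120°)/Br(120°) eclipsed 5.8; Ph(240°)/H(240°) eclipsed 8.0 → 22.6 kJ/mol.
OH at 60° (staggered): NH2(0°)/OH(60°) gauche 2.1; Ph(240°)/Br(180°) gauche 3.5 → 5.6 kJ/mol.
OH at 120° (eclipsed): NH2(0°)/H(0°) eclipsed 5.4; H(120°)/OH(120°) eclipsed 5.5; Ph(240°)/Br(240°) eclipsed 13.1 → 24.0 kJ/mol.
OH at 180° (staggered): NH2(0°)/Br(300°) gauche 2.9; Ph(240°)/OH(180°) gauche 2.9; Ph(240°)/Br(300°) gauche 3.5 → 9.3 kJ/mol.
OH at 240° (eclipsed): NH2(0°)/Br(0°) eclipsed 10.3; H(120°)/H(120°) eclipsed 3.6; Ph(240°)/OH(240°) eclipsed 12.2 → 26.1 kJ/mol.
OH at 300° (staggered): NH2(0°)/OH(300°) gauche 2.1; NH2(0°)/Br(60°) gauche 2.9; Ph(240°)/OH(300°) gauche 2.9 → 7.9 kJ/mol.
The minimum (5.6 kJ/mol) occurs with OH at 60°.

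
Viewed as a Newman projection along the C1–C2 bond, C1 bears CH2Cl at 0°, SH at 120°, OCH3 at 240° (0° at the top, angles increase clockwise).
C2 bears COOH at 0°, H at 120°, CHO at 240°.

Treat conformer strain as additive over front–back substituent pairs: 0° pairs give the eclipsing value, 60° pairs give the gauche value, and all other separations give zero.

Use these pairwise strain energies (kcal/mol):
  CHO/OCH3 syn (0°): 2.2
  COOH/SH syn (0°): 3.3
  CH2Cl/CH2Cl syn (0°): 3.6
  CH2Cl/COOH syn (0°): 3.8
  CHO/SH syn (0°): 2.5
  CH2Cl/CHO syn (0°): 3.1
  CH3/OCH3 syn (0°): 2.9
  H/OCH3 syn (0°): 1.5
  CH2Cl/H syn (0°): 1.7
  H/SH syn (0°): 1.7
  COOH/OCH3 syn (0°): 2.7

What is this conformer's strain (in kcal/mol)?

This conformer (eclipsed): CH2Cl–COOH eclipsed, SH–H eclipsed, OCH3–CHO eclipsed; 3.8 + 1.7 + 2.2 = 7.7 kcal/mol.

7.7 kcal/mol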